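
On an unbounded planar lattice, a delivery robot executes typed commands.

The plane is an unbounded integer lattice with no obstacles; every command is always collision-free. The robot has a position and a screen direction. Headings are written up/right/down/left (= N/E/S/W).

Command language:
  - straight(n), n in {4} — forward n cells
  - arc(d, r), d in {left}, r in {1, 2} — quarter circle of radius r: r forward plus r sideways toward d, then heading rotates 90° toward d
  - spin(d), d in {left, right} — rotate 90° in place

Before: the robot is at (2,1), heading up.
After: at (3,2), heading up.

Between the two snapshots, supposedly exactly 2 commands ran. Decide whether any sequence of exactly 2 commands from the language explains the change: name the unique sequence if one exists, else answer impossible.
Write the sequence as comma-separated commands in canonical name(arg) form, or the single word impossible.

spin(right), arc(left, 1)

key: running arc(left, 1) before spin(right) would end elsewhere — order is forced
begin: at (2,1), heading up
t=1 spin(right) ⇒ at (2,1), heading right
t=2 arc(left, 1) ⇒ at (3,2), heading up
all 25 alternatives checked — unique.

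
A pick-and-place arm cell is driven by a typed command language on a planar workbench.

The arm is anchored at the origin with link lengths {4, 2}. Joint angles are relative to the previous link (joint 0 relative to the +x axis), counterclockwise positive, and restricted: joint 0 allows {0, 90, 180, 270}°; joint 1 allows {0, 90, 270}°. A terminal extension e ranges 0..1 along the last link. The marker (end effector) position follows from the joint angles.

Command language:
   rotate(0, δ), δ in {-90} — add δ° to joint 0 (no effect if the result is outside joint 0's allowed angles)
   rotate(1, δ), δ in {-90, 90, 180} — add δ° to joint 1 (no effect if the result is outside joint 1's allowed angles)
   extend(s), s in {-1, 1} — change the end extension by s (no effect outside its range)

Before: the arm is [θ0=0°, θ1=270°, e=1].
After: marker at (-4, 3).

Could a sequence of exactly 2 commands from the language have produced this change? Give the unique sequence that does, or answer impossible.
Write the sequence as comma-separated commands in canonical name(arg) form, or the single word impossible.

rotate(0, -90), rotate(0, -90)

begin: [θ0=0°, θ1=270°, e=1]
t=1 rotate(0, -90) ⇒ [θ0=270°, θ1=270°, e=1]
t=2 rotate(0, -90) ⇒ [θ0=180°, θ1=270°, e=1]
uniquely the one of 36 2-step routes that fits.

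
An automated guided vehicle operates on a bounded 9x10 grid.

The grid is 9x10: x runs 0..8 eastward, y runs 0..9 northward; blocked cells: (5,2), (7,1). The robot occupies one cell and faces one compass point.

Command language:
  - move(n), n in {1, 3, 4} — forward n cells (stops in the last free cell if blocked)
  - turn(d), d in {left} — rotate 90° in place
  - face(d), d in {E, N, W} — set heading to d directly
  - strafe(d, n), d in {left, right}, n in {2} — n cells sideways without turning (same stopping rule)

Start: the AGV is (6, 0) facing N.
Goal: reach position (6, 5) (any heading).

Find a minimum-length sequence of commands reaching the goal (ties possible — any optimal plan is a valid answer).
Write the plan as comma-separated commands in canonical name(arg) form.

initial: (6, 0) facing N
t=1 move(1) ⇒ (6, 1) facing N
t=2 move(4) ⇒ (6, 5) facing N
nothing shorter than 2 reaches the goal.

move(1), move(4)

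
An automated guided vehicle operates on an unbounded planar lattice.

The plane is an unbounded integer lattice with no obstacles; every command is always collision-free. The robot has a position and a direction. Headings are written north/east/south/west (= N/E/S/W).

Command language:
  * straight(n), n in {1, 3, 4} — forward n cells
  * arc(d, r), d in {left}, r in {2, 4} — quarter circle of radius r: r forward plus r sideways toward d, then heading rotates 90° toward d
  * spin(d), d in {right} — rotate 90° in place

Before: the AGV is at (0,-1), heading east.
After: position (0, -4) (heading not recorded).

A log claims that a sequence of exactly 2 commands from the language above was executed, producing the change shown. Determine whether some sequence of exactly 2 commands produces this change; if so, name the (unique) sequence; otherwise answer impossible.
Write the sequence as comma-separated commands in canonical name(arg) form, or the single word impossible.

key: running straight(3) before spin(right) would end elsewhere — order is forced
begin: at (0,-1), heading east
[1] after spin(right): at (0,-1), heading south
[2] after straight(3): at (0,-4), heading south
no rival 2-sequence matches.

spin(right), straight(3)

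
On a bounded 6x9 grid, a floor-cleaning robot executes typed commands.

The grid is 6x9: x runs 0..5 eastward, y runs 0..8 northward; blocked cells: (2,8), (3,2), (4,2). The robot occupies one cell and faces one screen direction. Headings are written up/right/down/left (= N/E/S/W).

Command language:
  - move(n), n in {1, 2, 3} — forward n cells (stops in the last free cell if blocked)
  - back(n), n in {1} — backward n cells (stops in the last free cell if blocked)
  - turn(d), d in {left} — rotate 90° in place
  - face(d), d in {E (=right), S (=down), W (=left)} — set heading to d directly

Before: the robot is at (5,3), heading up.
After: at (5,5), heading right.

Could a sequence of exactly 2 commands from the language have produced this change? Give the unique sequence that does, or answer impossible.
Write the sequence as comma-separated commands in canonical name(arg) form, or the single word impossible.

move(2), face(E)

key: position moved to (5,5) AND the heading swung to E — translation plus rotation needed
t0: at (5,3), heading up
t=1 move(2) ⇒ at (5,5), heading up
t=2 face(E) ⇒ at (5,5), heading right
all 64 alternatives checked — unique.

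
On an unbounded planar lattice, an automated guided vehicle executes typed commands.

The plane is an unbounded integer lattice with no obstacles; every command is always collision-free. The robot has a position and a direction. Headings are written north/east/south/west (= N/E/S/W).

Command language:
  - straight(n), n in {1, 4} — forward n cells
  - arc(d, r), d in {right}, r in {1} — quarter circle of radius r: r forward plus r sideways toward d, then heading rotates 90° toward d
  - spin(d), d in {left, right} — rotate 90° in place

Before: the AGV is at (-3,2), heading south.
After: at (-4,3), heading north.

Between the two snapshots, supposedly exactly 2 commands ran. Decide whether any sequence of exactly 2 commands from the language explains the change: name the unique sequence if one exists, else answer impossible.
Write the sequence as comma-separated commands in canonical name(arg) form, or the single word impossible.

spin(right), arc(right, 1)

key: cell and facing (now N) both changed — the 2 commands mix motion and turning
initial: at (-3,2), heading south
step 1 (spin(right)): at (-3,2), heading west
step 2 (arc(right, 1)): at (-4,3), heading north
no other 2-command option fits: unique.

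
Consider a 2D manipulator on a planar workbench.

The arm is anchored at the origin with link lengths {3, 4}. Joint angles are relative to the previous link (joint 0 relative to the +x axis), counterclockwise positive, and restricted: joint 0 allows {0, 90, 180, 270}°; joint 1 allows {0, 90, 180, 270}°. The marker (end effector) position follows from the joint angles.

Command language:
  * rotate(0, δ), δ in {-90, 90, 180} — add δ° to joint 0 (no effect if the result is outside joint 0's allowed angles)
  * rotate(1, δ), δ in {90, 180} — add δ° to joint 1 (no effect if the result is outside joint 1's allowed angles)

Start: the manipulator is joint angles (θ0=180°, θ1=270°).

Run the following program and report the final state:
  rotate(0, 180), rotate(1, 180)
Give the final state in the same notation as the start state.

joint angles (θ0=0°, θ1=90°)

initial: joint angles (θ0=180°, θ1=270°)
1. rotate(0, 180) → joint angles (θ0=0°, θ1=270°)
2. rotate(1, 180) → joint angles (θ0=0°, θ1=90°)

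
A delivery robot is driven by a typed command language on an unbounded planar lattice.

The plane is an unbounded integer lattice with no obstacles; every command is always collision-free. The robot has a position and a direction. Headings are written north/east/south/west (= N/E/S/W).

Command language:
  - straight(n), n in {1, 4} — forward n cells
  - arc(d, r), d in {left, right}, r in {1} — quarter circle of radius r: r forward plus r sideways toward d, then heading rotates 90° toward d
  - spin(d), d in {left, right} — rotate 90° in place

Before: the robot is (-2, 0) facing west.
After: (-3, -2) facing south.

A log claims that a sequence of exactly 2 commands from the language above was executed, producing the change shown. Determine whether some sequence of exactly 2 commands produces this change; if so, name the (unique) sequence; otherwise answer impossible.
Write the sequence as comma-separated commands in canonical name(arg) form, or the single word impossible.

arc(left, 1), straight(1)

key: cell and facing (now S) both changed — the 2 commands mix motion and turning
begin: (-2, 0) facing west
step 1 (arc(left, 1)): (-3, -1) facing south
step 2 (straight(1)): (-3, -2) facing south
no other 2-command option fits: unique.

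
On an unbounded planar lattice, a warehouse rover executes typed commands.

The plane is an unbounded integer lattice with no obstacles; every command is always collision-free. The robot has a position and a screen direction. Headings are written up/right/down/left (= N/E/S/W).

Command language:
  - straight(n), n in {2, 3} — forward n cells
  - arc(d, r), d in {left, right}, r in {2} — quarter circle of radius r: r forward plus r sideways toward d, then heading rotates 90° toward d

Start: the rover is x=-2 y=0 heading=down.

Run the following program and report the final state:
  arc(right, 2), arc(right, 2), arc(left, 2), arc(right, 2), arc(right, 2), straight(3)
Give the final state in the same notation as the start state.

start: x=-2 y=0 heading=down
[1] after arc(right, 2): x=-4 y=-2 heading=left
[2] after arc(right, 2): x=-6 y=0 heading=up
[3] after arc(left, 2): x=-8 y=2 heading=left
[4] after arc(right, 2): x=-10 y=4 heading=up
[5] after arc(right, 2): x=-8 y=6 heading=right
[6] after straight(3): x=-5 y=6 heading=right

x=-5 y=6 heading=right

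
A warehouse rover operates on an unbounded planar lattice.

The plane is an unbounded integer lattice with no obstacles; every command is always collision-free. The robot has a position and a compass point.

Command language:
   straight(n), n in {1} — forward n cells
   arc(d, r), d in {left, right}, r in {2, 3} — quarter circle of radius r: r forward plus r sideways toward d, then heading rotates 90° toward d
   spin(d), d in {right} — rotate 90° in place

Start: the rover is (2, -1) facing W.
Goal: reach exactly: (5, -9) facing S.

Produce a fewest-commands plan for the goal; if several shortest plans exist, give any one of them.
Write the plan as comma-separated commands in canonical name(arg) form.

straight(1), arc(left, 2), arc(left, 3), arc(right, 3)

t0: (2, -1) facing W
1. straight(1) → (1, -1) facing W
2. arc(left, 2) → (-1, -3) facing S
3. arc(left, 3) → (2, -6) facing E
4. arc(right, 3) → (5, -9) facing S
nothing shorter than 4 reaches the goal.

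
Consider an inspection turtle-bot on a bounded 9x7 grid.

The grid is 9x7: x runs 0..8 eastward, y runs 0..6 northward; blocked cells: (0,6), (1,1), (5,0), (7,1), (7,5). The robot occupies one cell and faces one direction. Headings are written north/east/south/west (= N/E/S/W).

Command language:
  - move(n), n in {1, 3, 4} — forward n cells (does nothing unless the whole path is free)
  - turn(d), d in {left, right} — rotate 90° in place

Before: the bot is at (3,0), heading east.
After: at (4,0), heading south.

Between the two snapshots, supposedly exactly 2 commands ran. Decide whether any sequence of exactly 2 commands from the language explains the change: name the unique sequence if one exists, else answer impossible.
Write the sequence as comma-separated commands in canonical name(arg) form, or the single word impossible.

key: position moved to (4,0) AND the heading swung to S — translation plus rotation needed
start: at (3,0), heading east
t=1 move(1) ⇒ at (4,0), heading east
t=2 turn(right) ⇒ at (4,0), heading south
no rival 2-sequence matches.

move(1), turn(right)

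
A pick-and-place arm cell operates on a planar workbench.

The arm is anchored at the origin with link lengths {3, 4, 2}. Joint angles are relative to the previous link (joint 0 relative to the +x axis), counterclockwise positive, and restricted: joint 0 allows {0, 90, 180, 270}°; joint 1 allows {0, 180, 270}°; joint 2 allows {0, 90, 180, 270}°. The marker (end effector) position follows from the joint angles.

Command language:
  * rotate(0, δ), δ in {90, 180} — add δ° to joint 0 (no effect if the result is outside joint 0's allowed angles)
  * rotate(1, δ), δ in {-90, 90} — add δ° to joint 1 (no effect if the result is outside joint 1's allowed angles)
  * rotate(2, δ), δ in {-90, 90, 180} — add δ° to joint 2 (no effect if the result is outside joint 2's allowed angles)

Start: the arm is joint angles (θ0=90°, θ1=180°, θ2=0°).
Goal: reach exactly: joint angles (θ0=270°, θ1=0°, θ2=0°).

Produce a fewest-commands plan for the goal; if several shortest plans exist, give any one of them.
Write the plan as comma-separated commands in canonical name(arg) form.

begin: joint angles (θ0=90°, θ1=180°, θ2=0°)
1. rotate(1, 90) → joint angles (θ0=90°, θ1=270°, θ2=0°)
2. rotate(1, 90) → joint angles (θ0=90°, θ1=0°, θ2=0°)
3. rotate(0, 180) → joint angles (θ0=270°, θ1=0°, θ2=0°)
no 2-step plan works, so 3 is optimal.

rotate(1, 90), rotate(1, 90), rotate(0, 180)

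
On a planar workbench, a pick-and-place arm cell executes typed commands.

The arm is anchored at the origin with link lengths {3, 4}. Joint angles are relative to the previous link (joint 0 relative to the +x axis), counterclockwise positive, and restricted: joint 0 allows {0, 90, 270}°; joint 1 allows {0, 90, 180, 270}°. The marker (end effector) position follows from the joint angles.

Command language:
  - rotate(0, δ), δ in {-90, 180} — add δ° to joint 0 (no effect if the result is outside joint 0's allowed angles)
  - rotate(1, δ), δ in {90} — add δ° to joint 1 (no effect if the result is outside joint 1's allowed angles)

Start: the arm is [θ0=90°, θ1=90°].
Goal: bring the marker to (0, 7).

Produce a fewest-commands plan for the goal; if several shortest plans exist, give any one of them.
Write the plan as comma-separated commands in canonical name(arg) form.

rotate(1, 90), rotate(1, 90), rotate(1, 90)

t0: [θ0=90°, θ1=90°]
1. rotate(1, 90) → [θ0=90°, θ1=180°]
2. rotate(1, 90) → [θ0=90°, θ1=270°]
3. rotate(1, 90) → [θ0=90°, θ1=0°]
minimal: 3 command(s), checked below 3.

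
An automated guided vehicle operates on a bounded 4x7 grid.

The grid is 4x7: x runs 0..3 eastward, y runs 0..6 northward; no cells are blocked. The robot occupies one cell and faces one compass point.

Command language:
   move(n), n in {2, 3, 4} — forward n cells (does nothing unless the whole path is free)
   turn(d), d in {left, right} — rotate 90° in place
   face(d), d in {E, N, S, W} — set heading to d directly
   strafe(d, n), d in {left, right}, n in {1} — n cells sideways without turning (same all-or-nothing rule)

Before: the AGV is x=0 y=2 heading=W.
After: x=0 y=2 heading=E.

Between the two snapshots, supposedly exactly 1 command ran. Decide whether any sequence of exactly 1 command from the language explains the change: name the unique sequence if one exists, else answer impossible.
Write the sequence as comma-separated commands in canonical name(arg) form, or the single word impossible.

face(E)

key: parked at (0,2) the whole time — nothing moves the robot
start: x=0 y=2 heading=W
[1] after face(E): x=0 y=2 heading=E
all 11 alternatives checked — unique.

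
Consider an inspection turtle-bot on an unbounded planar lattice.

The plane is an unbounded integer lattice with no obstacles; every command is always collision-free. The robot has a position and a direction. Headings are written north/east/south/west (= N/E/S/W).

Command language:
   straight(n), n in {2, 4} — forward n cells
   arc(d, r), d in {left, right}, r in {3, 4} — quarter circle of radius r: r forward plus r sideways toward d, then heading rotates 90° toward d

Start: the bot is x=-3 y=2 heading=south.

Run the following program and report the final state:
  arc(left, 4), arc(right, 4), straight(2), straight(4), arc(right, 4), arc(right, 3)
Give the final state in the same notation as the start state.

from: x=-3 y=2 heading=south
1. arc(left, 4) → x=1 y=-2 heading=east
2. arc(right, 4) → x=5 y=-6 heading=south
3. straight(2) → x=5 y=-8 heading=south
4. straight(4) → x=5 y=-12 heading=south
5. arc(right, 4) → x=1 y=-16 heading=west
6. arc(right, 3) → x=-2 y=-13 heading=north

x=-2 y=-13 heading=north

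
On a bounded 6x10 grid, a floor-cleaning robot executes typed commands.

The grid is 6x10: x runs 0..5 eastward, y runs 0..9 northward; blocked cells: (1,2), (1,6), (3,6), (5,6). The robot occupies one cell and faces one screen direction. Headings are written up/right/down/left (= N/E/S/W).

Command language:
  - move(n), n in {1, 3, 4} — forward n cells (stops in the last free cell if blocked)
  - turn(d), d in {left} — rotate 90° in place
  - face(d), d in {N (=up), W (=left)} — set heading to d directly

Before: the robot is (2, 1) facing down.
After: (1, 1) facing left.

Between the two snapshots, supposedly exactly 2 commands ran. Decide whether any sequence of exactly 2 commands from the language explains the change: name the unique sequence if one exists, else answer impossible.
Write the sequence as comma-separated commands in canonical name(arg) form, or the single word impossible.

face(W), move(1)

key: position moved to (1,1) AND the heading swung to W — translation plus rotation needed
begin: (2, 1) facing down
t=1 face(W) ⇒ (2, 1) facing left
t=2 move(1) ⇒ (1, 1) facing left
uniquely the one of 36 2-step routes that fits.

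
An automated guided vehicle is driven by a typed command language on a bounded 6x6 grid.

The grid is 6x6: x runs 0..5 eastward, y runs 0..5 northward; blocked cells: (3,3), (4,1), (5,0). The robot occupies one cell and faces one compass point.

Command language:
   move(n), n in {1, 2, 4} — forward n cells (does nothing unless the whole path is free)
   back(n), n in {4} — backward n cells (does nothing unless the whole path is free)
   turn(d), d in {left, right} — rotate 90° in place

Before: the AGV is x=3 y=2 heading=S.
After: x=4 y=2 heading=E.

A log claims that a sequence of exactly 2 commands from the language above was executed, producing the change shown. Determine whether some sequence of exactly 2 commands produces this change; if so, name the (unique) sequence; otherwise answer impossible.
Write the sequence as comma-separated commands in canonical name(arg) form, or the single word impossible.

turn(left), move(1)

key: running move(1) before turn(left) would end elsewhere — order is forced
from: x=3 y=2 heading=S
t=1 turn(left) ⇒ x=3 y=2 heading=E
t=2 move(1) ⇒ x=4 y=2 heading=E
all 36 alternatives checked — unique.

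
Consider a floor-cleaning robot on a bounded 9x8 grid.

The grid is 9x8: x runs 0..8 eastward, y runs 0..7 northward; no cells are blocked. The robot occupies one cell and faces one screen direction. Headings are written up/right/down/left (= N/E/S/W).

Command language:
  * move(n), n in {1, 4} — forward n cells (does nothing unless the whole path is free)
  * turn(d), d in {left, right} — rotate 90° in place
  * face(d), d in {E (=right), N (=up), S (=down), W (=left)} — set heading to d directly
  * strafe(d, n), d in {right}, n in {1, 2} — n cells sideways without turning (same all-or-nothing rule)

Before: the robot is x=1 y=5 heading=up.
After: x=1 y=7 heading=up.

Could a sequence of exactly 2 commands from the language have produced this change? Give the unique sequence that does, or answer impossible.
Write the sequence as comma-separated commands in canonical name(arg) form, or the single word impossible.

move(1), move(1)

key: still facing N at the end — nothing in the sequence rotates
start: x=1 y=5 heading=up
step 1 (move(1)): x=1 y=6 heading=up
step 2 (move(1)): x=1 y=7 heading=up
all 100 alternatives checked — unique.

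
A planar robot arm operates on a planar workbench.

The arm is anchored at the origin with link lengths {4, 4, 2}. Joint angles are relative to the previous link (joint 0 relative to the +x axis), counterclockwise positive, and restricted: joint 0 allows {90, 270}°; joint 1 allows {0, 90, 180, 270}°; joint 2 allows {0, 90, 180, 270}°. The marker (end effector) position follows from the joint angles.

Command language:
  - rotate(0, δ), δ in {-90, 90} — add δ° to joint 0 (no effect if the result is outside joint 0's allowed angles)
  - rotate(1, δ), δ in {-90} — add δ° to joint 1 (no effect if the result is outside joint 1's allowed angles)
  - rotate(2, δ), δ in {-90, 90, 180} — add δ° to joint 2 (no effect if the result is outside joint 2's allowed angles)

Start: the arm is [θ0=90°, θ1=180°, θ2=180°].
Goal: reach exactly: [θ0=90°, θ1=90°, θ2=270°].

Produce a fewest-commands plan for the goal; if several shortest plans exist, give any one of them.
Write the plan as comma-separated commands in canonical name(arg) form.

rotate(1, -90), rotate(2, 90)

t0: [θ0=90°, θ1=180°, θ2=180°]
[1] after rotate(1, -90): [θ0=90°, θ1=90°, θ2=180°]
[2] after rotate(2, 90): [θ0=90°, θ1=90°, θ2=270°]
shorter routes all fall short; 2 is best.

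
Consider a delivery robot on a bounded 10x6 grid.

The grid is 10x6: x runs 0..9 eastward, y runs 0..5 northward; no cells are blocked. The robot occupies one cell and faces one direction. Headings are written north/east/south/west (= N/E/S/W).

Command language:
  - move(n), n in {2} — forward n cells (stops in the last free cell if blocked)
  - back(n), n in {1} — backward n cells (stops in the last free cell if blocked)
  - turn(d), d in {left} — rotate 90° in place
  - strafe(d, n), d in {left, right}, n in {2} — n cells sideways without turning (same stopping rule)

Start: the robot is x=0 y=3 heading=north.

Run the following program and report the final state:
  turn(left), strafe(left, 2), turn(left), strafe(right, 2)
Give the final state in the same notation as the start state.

x=0 y=1 heading=south

initial: x=0 y=3 heading=north
t=1 turn(left) ⇒ x=0 y=3 heading=west
t=2 strafe(left, 2) ⇒ x=0 y=1 heading=west
t=3 turn(left) ⇒ x=0 y=1 heading=south
t=4 strafe(right, 2) ⇒ x=0 y=1 heading=south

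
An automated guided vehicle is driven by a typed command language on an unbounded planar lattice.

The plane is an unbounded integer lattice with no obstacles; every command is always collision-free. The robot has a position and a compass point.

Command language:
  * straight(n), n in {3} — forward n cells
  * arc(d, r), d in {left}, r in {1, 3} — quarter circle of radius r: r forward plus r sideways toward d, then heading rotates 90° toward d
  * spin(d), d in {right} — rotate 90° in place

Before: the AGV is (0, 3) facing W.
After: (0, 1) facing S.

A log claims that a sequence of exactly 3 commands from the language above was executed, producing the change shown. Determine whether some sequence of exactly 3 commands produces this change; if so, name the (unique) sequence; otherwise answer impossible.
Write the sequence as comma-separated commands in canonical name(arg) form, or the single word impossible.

key: running spin(right) before arc(left, 1) would end elsewhere — order is forced
start: (0, 3) facing W
step 1 (arc(left, 1)): (-1, 2) facing S
step 2 (arc(left, 1)): (0, 1) facing E
step 3 (spin(right)): (0, 1) facing S
no rival 3-sequence matches.

arc(left, 1), arc(left, 1), spin(right)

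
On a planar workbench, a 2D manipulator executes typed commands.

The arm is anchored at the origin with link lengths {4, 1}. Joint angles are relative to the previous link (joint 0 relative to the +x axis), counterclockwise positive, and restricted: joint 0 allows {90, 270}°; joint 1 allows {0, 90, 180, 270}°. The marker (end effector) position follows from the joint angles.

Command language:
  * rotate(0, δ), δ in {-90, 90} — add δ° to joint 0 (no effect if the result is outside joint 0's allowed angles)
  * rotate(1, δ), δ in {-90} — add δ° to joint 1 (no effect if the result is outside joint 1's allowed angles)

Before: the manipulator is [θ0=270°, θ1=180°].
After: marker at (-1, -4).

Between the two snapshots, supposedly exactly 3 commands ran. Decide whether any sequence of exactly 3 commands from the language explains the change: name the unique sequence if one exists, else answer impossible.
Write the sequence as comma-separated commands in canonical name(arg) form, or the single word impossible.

rotate(1, -90), rotate(1, -90), rotate(1, -90)

begin: [θ0=270°, θ1=180°]
t=1 rotate(1, -90) ⇒ [θ0=270°, θ1=90°]
t=2 rotate(1, -90) ⇒ [θ0=270°, θ1=0°]
t=3 rotate(1, -90) ⇒ [θ0=270°, θ1=270°]
no rival 3-sequence matches.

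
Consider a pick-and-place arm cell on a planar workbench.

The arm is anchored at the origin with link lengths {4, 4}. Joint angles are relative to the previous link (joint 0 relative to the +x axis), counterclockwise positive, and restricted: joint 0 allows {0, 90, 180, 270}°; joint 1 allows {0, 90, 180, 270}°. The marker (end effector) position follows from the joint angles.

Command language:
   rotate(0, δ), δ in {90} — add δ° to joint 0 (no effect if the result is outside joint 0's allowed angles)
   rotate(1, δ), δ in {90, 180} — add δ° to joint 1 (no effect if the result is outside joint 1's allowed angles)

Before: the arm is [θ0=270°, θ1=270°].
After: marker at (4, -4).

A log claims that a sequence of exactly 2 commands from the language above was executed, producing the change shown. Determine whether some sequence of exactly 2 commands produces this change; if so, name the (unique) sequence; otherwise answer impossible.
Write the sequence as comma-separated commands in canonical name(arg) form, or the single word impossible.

t0: [θ0=270°, θ1=270°]
[1] after rotate(1, 90): [θ0=270°, θ1=0°]
[2] after rotate(1, 90): [θ0=270°, θ1=90°]
no rival 2-sequence matches.

rotate(1, 90), rotate(1, 90)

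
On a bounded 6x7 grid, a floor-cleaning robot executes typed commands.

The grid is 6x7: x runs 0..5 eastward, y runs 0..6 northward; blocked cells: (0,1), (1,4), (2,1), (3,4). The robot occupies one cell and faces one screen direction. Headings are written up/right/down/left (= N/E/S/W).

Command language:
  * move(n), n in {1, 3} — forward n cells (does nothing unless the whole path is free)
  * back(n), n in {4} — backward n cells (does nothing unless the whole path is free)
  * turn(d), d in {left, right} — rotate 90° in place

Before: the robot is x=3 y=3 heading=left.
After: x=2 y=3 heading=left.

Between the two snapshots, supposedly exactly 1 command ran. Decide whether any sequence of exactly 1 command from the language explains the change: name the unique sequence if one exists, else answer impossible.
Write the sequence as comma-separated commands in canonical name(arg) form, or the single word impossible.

key: still facing W — the one step turns nothing
initial: x=3 y=3 heading=left
[1] after move(1): x=2 y=3 heading=left
no rival 1-sequence matches.

move(1)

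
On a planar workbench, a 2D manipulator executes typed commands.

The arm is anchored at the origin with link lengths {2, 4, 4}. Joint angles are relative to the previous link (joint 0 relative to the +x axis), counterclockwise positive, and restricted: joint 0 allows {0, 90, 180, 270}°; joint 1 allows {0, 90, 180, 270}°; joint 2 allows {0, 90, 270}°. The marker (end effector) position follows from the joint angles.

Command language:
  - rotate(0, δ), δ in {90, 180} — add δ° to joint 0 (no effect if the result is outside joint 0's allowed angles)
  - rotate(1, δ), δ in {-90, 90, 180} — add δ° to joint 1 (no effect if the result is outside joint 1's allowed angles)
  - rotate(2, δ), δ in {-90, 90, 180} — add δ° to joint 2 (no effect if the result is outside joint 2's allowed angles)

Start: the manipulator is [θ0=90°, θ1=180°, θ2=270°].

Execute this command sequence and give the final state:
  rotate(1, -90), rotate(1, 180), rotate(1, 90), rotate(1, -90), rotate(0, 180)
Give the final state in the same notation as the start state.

from: [θ0=90°, θ1=180°, θ2=270°]
t=1 rotate(1, -90) ⇒ [θ0=90°, θ1=90°, θ2=270°]
t=2 rotate(1, 180) ⇒ [θ0=90°, θ1=270°, θ2=270°]
t=3 rotate(1, 90) ⇒ [θ0=90°, θ1=0°, θ2=270°]
t=4 rotate(1, -90) ⇒ [θ0=90°, θ1=270°, θ2=270°]
t=5 rotate(0, 180) ⇒ [θ0=270°, θ1=270°, θ2=270°]

[θ0=270°, θ1=270°, θ2=270°]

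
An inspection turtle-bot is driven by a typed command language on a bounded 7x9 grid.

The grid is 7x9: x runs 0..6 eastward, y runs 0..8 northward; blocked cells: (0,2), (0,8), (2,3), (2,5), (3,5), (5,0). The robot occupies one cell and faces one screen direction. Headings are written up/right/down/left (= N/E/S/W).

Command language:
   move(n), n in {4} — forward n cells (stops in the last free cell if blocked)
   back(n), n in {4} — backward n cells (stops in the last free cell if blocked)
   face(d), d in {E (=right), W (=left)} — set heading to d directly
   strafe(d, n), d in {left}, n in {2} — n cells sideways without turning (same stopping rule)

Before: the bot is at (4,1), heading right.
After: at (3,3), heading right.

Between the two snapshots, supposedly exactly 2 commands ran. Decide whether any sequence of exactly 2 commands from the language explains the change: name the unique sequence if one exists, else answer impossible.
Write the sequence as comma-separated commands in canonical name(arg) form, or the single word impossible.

key: back(4) is stopped early by the blocked cell at (2,3)
initial: at (4,1), heading right
t=1 strafe(left, 2) ⇒ at (4,3), heading right
t=2 back(4) ⇒ at (3,3), heading right
uniquely the one of 25 2-step routes that fits.

strafe(left, 2), back(4)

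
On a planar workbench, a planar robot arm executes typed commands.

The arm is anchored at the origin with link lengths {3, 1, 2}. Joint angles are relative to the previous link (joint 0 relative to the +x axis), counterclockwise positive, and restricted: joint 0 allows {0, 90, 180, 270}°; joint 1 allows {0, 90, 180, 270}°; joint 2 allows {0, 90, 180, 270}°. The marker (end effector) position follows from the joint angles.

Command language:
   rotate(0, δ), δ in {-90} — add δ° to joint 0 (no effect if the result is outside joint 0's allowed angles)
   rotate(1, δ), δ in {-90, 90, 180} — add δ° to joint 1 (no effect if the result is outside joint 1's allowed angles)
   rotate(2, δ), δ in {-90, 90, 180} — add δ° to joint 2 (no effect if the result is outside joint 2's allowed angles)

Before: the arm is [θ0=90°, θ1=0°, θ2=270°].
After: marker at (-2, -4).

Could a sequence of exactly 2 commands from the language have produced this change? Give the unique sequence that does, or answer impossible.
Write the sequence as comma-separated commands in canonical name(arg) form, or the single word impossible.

rotate(0, -90), rotate(0, -90)

from: [θ0=90°, θ1=0°, θ2=270°]
[1] after rotate(0, -90): [θ0=0°, θ1=0°, θ2=270°]
[2] after rotate(0, -90): [θ0=270°, θ1=0°, θ2=270°]
no other 2-command option fits: unique.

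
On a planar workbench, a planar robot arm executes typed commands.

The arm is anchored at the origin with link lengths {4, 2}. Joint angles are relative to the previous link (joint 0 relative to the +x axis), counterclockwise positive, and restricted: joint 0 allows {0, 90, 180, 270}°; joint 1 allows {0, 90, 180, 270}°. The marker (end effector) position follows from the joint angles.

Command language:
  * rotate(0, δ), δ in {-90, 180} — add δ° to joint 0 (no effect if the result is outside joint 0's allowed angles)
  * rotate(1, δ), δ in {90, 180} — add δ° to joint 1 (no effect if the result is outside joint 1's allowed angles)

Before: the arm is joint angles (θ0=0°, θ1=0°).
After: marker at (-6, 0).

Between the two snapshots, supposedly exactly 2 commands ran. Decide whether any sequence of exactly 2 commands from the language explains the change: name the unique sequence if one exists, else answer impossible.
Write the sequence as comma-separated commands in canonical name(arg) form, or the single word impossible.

begin: joint angles (θ0=0°, θ1=0°)
[1] after rotate(0, -90): joint angles (θ0=270°, θ1=0°)
[2] after rotate(0, -90): joint angles (θ0=180°, θ1=0°)
uniquely the one of 16 2-step routes that fits.

rotate(0, -90), rotate(0, -90)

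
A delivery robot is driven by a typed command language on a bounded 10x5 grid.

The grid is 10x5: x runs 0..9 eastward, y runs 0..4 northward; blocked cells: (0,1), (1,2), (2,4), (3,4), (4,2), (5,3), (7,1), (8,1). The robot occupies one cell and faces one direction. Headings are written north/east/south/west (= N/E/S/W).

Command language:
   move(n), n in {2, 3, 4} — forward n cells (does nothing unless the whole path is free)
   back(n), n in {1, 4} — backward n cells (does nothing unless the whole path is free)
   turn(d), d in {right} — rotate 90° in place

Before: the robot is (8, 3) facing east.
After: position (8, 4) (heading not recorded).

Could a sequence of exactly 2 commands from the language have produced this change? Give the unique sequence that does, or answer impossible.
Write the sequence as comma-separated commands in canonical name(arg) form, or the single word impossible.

turn(right), back(1)

key: order matters: swapping turn(right) and back(1) lands elsewhere
initial: (8, 3) facing east
t=1 turn(right) ⇒ (8, 3) facing south
t=2 back(1) ⇒ (8, 4) facing south
all 36 alternatives checked — unique.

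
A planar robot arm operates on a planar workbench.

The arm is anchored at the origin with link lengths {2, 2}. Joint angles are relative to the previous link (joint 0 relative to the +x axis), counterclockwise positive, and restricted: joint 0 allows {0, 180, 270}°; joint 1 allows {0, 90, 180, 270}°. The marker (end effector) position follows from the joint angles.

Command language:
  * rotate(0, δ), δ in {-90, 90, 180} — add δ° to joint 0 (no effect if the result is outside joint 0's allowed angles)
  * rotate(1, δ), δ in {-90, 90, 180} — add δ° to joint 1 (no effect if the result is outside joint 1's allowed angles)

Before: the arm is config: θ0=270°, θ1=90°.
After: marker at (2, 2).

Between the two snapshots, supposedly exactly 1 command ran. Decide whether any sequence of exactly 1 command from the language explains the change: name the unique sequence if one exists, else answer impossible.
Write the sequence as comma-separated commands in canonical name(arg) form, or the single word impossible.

from: config: θ0=270°, θ1=90°
[1] after rotate(0, 90): config: θ0=0°, θ1=90°
all 6 alternatives checked — unique.

rotate(0, 90)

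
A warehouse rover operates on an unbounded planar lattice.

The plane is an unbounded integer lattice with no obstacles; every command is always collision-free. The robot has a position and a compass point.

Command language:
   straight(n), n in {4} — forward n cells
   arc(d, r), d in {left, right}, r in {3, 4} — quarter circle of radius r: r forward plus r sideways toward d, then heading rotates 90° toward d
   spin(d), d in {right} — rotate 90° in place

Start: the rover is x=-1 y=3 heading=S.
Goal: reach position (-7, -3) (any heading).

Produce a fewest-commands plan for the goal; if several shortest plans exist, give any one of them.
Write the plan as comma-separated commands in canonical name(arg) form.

from: x=-1 y=3 heading=S
1. arc(right, 3) → x=-4 y=0 heading=W
2. arc(left, 3) → x=-7 y=-3 heading=S
no 1-step plan works, so 2 is optimal.

arc(right, 3), arc(left, 3)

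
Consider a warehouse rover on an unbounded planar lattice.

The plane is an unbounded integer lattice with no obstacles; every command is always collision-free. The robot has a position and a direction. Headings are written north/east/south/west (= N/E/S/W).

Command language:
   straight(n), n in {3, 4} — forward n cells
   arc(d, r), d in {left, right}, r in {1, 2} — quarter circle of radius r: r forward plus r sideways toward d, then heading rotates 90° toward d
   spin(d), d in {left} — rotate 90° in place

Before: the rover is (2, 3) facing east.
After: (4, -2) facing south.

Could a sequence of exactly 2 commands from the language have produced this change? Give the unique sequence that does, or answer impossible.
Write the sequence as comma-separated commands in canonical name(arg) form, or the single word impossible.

key: running straight(3) before arc(right, 2) would end elsewhere — order is forced
initial: (2, 3) facing east
t=1 arc(right, 2) ⇒ (4, 1) facing south
t=2 straight(3) ⇒ (4, -2) facing south
uniquely the one of 49 2-step routes that fits.

arc(right, 2), straight(3)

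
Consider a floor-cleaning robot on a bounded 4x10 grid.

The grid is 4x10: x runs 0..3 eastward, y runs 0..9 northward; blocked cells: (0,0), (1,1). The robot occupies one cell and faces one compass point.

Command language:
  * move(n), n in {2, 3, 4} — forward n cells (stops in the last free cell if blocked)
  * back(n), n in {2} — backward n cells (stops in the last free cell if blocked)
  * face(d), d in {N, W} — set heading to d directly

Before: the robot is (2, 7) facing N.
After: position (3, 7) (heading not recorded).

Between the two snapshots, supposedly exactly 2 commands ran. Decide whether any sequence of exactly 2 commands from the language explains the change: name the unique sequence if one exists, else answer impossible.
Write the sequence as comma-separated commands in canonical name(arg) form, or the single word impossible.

key: back(2) runs into the grid edge before its full distance
start: (2, 7) facing N
t=1 face(W) ⇒ (2, 7) facing W
t=2 back(2) ⇒ (3, 7) facing W
no rival 2-sequence matches.

face(W), back(2)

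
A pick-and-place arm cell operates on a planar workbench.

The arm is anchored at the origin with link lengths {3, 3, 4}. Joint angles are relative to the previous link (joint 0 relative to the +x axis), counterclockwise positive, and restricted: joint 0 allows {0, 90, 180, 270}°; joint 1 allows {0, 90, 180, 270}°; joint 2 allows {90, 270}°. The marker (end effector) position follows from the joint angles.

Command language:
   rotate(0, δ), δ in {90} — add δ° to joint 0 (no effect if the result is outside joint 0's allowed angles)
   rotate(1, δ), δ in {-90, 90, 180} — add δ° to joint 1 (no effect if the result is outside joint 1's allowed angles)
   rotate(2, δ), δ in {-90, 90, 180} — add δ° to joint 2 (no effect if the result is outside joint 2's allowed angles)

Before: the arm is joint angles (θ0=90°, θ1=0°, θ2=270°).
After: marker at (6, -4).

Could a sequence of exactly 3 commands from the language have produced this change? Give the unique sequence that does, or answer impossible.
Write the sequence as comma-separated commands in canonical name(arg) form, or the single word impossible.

start: joint angles (θ0=90°, θ1=0°, θ2=270°)
t=1 rotate(0, 90) ⇒ joint angles (θ0=180°, θ1=0°, θ2=270°)
t=2 rotate(0, 90) ⇒ joint angles (θ0=270°, θ1=0°, θ2=270°)
t=3 rotate(0, 90) ⇒ joint angles (θ0=0°, θ1=0°, θ2=270°)
uniquely the one of 343 3-step routes that fits.

rotate(0, 90), rotate(0, 90), rotate(0, 90)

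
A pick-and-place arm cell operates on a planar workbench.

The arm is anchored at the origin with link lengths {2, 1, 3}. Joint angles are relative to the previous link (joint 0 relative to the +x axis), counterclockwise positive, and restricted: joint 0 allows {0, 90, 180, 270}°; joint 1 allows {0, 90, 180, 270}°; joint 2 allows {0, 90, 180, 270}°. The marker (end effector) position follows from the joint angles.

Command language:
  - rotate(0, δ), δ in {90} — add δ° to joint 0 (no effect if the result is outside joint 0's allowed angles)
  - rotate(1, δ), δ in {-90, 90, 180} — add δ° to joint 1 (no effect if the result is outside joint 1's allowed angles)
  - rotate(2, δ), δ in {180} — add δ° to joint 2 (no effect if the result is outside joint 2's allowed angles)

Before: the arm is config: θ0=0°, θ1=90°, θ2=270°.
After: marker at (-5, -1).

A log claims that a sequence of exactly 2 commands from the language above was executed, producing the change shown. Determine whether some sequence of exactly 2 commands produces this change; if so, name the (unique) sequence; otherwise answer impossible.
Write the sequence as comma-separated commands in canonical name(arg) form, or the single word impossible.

initial: config: θ0=0°, θ1=90°, θ2=270°
step 1 (rotate(0, 90)): config: θ0=90°, θ1=90°, θ2=270°
step 2 (rotate(0, 90)): config: θ0=180°, θ1=90°, θ2=270°
no other 2-command option fits: unique.

rotate(0, 90), rotate(0, 90)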